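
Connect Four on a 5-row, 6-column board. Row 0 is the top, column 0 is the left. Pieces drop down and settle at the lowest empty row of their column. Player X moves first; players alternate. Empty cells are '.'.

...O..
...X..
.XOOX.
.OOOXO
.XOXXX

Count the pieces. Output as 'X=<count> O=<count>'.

X=8 O=8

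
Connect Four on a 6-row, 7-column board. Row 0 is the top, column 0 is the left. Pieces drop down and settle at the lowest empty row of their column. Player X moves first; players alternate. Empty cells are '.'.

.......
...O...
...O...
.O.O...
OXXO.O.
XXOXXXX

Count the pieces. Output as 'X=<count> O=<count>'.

X=8 O=8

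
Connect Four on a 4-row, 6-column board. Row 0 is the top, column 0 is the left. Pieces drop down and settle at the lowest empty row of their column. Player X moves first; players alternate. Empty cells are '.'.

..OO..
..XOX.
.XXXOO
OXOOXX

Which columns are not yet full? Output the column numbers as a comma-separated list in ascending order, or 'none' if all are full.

Answer: 0,1,4,5

Derivation:
col 0: top cell = '.' → open
col 1: top cell = '.' → open
col 2: top cell = 'O' → FULL
col 3: top cell = 'O' → FULL
col 4: top cell = '.' → open
col 5: top cell = '.' → open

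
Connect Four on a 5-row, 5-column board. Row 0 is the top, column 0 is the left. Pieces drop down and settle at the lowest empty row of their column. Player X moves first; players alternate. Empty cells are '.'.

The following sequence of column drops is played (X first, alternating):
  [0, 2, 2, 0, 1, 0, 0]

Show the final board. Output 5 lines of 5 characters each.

Answer: .....
X....
O....
O.X..
XXO..

Derivation:
Move 1: X drops in col 0, lands at row 4
Move 2: O drops in col 2, lands at row 4
Move 3: X drops in col 2, lands at row 3
Move 4: O drops in col 0, lands at row 3
Move 5: X drops in col 1, lands at row 4
Move 6: O drops in col 0, lands at row 2
Move 7: X drops in col 0, lands at row 1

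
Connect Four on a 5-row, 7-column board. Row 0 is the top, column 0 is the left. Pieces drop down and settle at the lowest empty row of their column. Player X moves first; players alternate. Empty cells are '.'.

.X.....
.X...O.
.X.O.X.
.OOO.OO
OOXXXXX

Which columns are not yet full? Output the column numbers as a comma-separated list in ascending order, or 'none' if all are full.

Answer: 0,2,3,4,5,6

Derivation:
col 0: top cell = '.' → open
col 1: top cell = 'X' → FULL
col 2: top cell = '.' → open
col 3: top cell = '.' → open
col 4: top cell = '.' → open
col 5: top cell = '.' → open
col 6: top cell = '.' → open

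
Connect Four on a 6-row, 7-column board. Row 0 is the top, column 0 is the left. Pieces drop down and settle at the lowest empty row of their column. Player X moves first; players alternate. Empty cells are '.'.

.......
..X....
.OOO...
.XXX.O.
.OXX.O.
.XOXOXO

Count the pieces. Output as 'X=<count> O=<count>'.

X=9 O=9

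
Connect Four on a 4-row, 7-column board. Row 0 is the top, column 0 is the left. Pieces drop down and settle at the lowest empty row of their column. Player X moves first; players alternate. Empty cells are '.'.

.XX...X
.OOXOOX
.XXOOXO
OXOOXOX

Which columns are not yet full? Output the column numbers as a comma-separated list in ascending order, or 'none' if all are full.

Answer: 0,3,4,5

Derivation:
col 0: top cell = '.' → open
col 1: top cell = 'X' → FULL
col 2: top cell = 'X' → FULL
col 3: top cell = '.' → open
col 4: top cell = '.' → open
col 5: top cell = '.' → open
col 6: top cell = 'X' → FULL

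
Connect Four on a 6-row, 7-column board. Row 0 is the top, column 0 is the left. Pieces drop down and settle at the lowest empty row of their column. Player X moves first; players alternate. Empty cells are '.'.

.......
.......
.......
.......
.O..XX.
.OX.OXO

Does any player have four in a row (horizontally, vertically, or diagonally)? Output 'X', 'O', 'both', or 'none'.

none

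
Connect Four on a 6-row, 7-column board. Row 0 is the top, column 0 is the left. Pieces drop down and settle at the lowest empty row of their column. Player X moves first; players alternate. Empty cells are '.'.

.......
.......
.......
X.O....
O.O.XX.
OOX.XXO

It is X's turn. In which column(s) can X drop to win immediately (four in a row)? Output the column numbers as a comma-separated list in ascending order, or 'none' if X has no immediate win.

col 0: drop X → no win
col 1: drop X → no win
col 2: drop X → no win
col 3: drop X → WIN!
col 4: drop X → no win
col 5: drop X → no win
col 6: drop X → no win

Answer: 3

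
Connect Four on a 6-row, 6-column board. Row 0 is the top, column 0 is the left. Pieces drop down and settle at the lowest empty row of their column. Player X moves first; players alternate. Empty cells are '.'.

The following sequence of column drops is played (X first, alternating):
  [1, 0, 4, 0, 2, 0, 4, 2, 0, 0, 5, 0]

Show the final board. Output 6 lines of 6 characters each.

Move 1: X drops in col 1, lands at row 5
Move 2: O drops in col 0, lands at row 5
Move 3: X drops in col 4, lands at row 5
Move 4: O drops in col 0, lands at row 4
Move 5: X drops in col 2, lands at row 5
Move 6: O drops in col 0, lands at row 3
Move 7: X drops in col 4, lands at row 4
Move 8: O drops in col 2, lands at row 4
Move 9: X drops in col 0, lands at row 2
Move 10: O drops in col 0, lands at row 1
Move 11: X drops in col 5, lands at row 5
Move 12: O drops in col 0, lands at row 0

Answer: O.....
O.....
X.....
O.....
O.O.X.
OXX.XX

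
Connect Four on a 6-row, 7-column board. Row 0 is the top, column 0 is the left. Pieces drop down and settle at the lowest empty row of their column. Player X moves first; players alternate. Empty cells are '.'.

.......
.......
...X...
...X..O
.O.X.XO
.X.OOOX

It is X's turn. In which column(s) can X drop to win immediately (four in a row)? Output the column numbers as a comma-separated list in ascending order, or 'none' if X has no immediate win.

Answer: 3

Derivation:
col 0: drop X → no win
col 1: drop X → no win
col 2: drop X → no win
col 3: drop X → WIN!
col 4: drop X → no win
col 5: drop X → no win
col 6: drop X → no win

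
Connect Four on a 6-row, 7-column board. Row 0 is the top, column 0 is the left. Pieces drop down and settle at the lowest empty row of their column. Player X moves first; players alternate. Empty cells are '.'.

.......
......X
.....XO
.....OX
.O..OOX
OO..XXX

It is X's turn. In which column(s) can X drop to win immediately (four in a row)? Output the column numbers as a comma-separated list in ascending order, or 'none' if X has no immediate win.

Answer: 3

Derivation:
col 0: drop X → no win
col 1: drop X → no win
col 2: drop X → no win
col 3: drop X → WIN!
col 4: drop X → no win
col 5: drop X → no win
col 6: drop X → no win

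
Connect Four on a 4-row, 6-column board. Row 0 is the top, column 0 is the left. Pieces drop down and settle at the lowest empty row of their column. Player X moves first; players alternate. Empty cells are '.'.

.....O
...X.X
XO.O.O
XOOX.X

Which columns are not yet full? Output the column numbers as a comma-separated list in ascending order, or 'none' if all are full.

col 0: top cell = '.' → open
col 1: top cell = '.' → open
col 2: top cell = '.' → open
col 3: top cell = '.' → open
col 4: top cell = '.' → open
col 5: top cell = 'O' → FULL

Answer: 0,1,2,3,4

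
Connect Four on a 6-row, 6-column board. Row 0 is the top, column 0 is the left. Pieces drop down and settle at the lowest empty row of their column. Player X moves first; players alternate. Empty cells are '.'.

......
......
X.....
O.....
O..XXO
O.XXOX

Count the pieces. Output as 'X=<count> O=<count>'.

X=6 O=5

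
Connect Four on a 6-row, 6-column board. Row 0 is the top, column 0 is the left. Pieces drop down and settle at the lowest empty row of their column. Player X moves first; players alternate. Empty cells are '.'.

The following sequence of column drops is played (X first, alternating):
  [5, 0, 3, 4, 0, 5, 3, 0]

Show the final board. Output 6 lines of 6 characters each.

Answer: ......
......
......
O.....
X..X.O
O..XOX

Derivation:
Move 1: X drops in col 5, lands at row 5
Move 2: O drops in col 0, lands at row 5
Move 3: X drops in col 3, lands at row 5
Move 4: O drops in col 4, lands at row 5
Move 5: X drops in col 0, lands at row 4
Move 6: O drops in col 5, lands at row 4
Move 7: X drops in col 3, lands at row 4
Move 8: O drops in col 0, lands at row 3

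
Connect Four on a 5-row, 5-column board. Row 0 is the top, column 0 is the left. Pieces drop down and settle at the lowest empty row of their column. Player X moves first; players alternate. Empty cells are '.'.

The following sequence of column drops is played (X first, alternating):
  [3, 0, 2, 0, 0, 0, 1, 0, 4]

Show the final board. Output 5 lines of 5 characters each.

Answer: O....
O....
X....
O....
OXXXX

Derivation:
Move 1: X drops in col 3, lands at row 4
Move 2: O drops in col 0, lands at row 4
Move 3: X drops in col 2, lands at row 4
Move 4: O drops in col 0, lands at row 3
Move 5: X drops in col 0, lands at row 2
Move 6: O drops in col 0, lands at row 1
Move 7: X drops in col 1, lands at row 4
Move 8: O drops in col 0, lands at row 0
Move 9: X drops in col 4, lands at row 4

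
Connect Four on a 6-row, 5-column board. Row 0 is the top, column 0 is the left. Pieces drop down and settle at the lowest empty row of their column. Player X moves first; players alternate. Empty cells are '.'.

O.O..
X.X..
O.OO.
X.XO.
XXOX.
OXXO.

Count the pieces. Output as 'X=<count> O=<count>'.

X=9 O=9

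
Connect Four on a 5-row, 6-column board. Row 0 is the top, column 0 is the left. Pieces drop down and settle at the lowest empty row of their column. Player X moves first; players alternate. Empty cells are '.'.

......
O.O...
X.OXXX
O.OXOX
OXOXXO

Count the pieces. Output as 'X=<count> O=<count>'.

X=9 O=9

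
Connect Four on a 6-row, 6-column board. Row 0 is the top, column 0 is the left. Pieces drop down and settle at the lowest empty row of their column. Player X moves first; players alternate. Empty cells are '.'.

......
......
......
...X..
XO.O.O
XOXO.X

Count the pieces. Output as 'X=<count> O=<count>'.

X=5 O=5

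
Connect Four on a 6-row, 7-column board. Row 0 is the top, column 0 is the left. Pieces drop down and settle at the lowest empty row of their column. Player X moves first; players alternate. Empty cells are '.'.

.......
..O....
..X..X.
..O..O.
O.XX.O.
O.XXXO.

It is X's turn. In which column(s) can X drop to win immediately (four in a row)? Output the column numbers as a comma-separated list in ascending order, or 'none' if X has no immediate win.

Answer: 1

Derivation:
col 0: drop X → no win
col 1: drop X → WIN!
col 2: drop X → no win
col 3: drop X → no win
col 4: drop X → no win
col 5: drop X → no win
col 6: drop X → no win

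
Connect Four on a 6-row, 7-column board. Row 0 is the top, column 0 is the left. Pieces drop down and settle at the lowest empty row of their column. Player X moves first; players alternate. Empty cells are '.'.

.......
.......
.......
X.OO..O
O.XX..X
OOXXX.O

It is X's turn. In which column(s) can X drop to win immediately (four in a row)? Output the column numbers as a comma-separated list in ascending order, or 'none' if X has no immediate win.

col 0: drop X → no win
col 1: drop X → no win
col 2: drop X → no win
col 3: drop X → no win
col 4: drop X → no win
col 5: drop X → WIN!
col 6: drop X → no win

Answer: 5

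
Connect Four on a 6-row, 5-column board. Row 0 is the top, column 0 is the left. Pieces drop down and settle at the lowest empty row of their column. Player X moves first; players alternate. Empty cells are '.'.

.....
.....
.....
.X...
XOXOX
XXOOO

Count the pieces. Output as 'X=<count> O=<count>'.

X=6 O=5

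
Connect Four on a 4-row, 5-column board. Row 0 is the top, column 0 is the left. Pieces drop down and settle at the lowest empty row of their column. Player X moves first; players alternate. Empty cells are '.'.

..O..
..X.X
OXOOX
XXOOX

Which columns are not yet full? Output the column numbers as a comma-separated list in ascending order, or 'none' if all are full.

col 0: top cell = '.' → open
col 1: top cell = '.' → open
col 2: top cell = 'O' → FULL
col 3: top cell = '.' → open
col 4: top cell = '.' → open

Answer: 0,1,3,4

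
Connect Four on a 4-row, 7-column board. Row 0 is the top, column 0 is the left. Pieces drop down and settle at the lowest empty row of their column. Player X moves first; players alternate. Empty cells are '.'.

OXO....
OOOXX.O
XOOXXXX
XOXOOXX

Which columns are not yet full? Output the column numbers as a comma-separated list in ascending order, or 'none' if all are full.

Answer: 3,4,5,6

Derivation:
col 0: top cell = 'O' → FULL
col 1: top cell = 'X' → FULL
col 2: top cell = 'O' → FULL
col 3: top cell = '.' → open
col 4: top cell = '.' → open
col 5: top cell = '.' → open
col 6: top cell = '.' → open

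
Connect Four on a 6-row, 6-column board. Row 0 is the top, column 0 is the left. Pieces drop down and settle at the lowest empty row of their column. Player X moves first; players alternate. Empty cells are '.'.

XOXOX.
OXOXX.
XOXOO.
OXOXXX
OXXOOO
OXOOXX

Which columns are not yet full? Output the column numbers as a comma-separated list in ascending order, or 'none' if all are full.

Answer: 5

Derivation:
col 0: top cell = 'X' → FULL
col 1: top cell = 'O' → FULL
col 2: top cell = 'X' → FULL
col 3: top cell = 'O' → FULL
col 4: top cell = 'X' → FULL
col 5: top cell = '.' → open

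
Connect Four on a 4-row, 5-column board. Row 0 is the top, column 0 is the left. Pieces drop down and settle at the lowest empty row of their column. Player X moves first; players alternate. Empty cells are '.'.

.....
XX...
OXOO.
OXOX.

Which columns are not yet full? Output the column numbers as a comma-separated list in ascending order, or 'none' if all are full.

col 0: top cell = '.' → open
col 1: top cell = '.' → open
col 2: top cell = '.' → open
col 3: top cell = '.' → open
col 4: top cell = '.' → open

Answer: 0,1,2,3,4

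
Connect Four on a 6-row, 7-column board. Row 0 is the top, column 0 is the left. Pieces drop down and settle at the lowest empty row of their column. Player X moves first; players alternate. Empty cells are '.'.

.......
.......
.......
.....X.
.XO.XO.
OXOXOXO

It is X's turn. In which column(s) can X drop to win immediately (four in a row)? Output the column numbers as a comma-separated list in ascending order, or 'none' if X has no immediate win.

Answer: none

Derivation:
col 0: drop X → no win
col 1: drop X → no win
col 2: drop X → no win
col 3: drop X → no win
col 4: drop X → no win
col 5: drop X → no win
col 6: drop X → no win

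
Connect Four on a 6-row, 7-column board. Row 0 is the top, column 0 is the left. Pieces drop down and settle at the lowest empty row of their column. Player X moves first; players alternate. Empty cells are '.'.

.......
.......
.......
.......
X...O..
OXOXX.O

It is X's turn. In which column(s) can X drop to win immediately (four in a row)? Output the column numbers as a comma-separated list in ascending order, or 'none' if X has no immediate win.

col 0: drop X → no win
col 1: drop X → no win
col 2: drop X → no win
col 3: drop X → no win
col 4: drop X → no win
col 5: drop X → no win
col 6: drop X → no win

Answer: none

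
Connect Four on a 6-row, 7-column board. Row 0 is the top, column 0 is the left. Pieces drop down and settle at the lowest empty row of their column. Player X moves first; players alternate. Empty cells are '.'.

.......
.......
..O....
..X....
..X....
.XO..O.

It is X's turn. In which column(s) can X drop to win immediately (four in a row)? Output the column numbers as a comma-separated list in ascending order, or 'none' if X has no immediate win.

col 0: drop X → no win
col 1: drop X → no win
col 2: drop X → no win
col 3: drop X → no win
col 4: drop X → no win
col 5: drop X → no win
col 6: drop X → no win

Answer: none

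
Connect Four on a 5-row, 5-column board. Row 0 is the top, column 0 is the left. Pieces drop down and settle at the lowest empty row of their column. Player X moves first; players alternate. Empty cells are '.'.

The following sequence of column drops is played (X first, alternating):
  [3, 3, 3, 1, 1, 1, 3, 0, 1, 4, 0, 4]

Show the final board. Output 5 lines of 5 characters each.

Answer: .....
.X.X.
.O.X.
XX.OO
OO.XO

Derivation:
Move 1: X drops in col 3, lands at row 4
Move 2: O drops in col 3, lands at row 3
Move 3: X drops in col 3, lands at row 2
Move 4: O drops in col 1, lands at row 4
Move 5: X drops in col 1, lands at row 3
Move 6: O drops in col 1, lands at row 2
Move 7: X drops in col 3, lands at row 1
Move 8: O drops in col 0, lands at row 4
Move 9: X drops in col 1, lands at row 1
Move 10: O drops in col 4, lands at row 4
Move 11: X drops in col 0, lands at row 3
Move 12: O drops in col 4, lands at row 3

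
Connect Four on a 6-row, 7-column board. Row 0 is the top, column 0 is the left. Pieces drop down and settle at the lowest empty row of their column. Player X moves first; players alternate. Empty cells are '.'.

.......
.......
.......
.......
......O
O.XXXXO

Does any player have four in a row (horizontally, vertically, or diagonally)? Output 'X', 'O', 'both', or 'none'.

X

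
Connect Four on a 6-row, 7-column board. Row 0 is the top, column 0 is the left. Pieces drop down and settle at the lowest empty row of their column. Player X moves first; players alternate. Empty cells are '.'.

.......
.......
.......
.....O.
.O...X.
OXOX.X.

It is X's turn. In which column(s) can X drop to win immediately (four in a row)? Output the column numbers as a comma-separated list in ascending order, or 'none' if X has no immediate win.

col 0: drop X → no win
col 1: drop X → no win
col 2: drop X → no win
col 3: drop X → no win
col 4: drop X → no win
col 5: drop X → no win
col 6: drop X → no win

Answer: none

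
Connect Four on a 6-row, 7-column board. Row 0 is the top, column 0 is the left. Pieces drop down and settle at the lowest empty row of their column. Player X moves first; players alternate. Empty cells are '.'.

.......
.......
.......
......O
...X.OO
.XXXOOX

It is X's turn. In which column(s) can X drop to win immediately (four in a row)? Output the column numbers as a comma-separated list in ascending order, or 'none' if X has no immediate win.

col 0: drop X → WIN!
col 1: drop X → no win
col 2: drop X → no win
col 3: drop X → no win
col 4: drop X → no win
col 5: drop X → no win
col 6: drop X → no win

Answer: 0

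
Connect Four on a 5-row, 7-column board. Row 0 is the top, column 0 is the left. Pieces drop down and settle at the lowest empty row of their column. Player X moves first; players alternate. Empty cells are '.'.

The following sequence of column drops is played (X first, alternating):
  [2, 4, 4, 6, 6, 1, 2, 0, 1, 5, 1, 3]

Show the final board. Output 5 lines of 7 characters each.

Move 1: X drops in col 2, lands at row 4
Move 2: O drops in col 4, lands at row 4
Move 3: X drops in col 4, lands at row 3
Move 4: O drops in col 6, lands at row 4
Move 5: X drops in col 6, lands at row 3
Move 6: O drops in col 1, lands at row 4
Move 7: X drops in col 2, lands at row 3
Move 8: O drops in col 0, lands at row 4
Move 9: X drops in col 1, lands at row 3
Move 10: O drops in col 5, lands at row 4
Move 11: X drops in col 1, lands at row 2
Move 12: O drops in col 3, lands at row 4

Answer: .......
.......
.X.....
.XX.X.X
OOXOOOO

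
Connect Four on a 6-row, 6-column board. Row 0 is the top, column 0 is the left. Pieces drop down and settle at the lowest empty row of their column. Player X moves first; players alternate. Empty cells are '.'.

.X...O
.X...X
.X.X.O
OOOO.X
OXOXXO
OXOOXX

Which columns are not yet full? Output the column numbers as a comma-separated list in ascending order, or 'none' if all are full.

col 0: top cell = '.' → open
col 1: top cell = 'X' → FULL
col 2: top cell = '.' → open
col 3: top cell = '.' → open
col 4: top cell = '.' → open
col 5: top cell = 'O' → FULL

Answer: 0,2,3,4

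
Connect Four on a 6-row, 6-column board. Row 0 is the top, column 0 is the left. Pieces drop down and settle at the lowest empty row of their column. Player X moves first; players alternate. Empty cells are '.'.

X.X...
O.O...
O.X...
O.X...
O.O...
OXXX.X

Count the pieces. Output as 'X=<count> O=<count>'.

X=8 O=7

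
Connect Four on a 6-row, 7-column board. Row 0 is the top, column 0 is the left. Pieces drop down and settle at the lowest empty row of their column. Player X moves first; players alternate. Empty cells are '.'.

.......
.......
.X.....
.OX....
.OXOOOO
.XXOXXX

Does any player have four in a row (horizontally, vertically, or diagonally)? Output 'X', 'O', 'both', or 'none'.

O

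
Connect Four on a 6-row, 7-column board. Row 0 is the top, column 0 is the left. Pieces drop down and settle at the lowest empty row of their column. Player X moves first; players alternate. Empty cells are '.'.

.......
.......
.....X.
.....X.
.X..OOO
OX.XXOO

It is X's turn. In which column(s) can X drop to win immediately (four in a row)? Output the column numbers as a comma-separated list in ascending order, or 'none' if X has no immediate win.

Answer: 2

Derivation:
col 0: drop X → no win
col 1: drop X → no win
col 2: drop X → WIN!
col 3: drop X → no win
col 4: drop X → no win
col 5: drop X → no win
col 6: drop X → no win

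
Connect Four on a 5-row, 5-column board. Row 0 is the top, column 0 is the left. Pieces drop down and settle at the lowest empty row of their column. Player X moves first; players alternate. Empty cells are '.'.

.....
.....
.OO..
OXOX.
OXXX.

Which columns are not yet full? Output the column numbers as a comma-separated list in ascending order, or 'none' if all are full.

Answer: 0,1,2,3,4

Derivation:
col 0: top cell = '.' → open
col 1: top cell = '.' → open
col 2: top cell = '.' → open
col 3: top cell = '.' → open
col 4: top cell = '.' → open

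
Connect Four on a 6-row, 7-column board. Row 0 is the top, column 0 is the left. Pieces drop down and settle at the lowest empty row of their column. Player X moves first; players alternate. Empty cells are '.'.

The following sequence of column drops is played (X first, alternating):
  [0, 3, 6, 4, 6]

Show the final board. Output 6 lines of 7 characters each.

Answer: .......
.......
.......
.......
......X
X..OO.X

Derivation:
Move 1: X drops in col 0, lands at row 5
Move 2: O drops in col 3, lands at row 5
Move 3: X drops in col 6, lands at row 5
Move 4: O drops in col 4, lands at row 5
Move 5: X drops in col 6, lands at row 4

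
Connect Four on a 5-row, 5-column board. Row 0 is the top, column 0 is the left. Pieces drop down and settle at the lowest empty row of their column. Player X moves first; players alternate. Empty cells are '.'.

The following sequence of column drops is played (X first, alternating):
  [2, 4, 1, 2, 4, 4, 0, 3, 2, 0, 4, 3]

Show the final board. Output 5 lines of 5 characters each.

Answer: .....
....X
..X.O
O.OOX
XXXOO

Derivation:
Move 1: X drops in col 2, lands at row 4
Move 2: O drops in col 4, lands at row 4
Move 3: X drops in col 1, lands at row 4
Move 4: O drops in col 2, lands at row 3
Move 5: X drops in col 4, lands at row 3
Move 6: O drops in col 4, lands at row 2
Move 7: X drops in col 0, lands at row 4
Move 8: O drops in col 3, lands at row 4
Move 9: X drops in col 2, lands at row 2
Move 10: O drops in col 0, lands at row 3
Move 11: X drops in col 4, lands at row 1
Move 12: O drops in col 3, lands at row 3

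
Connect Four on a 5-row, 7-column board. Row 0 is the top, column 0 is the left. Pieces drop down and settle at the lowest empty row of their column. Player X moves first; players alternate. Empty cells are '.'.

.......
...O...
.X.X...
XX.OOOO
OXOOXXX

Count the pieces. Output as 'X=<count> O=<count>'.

X=8 O=8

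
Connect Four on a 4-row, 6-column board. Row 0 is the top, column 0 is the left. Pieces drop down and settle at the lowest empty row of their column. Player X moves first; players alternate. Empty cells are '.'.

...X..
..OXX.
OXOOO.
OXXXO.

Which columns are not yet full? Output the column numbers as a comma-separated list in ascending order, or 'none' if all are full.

col 0: top cell = '.' → open
col 1: top cell = '.' → open
col 2: top cell = '.' → open
col 3: top cell = 'X' → FULL
col 4: top cell = '.' → open
col 5: top cell = '.' → open

Answer: 0,1,2,4,5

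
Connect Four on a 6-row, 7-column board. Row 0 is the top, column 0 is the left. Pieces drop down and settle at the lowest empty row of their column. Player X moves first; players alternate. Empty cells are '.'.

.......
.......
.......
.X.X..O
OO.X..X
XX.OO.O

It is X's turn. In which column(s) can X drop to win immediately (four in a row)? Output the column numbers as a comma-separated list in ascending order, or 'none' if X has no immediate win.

col 0: drop X → no win
col 1: drop X → no win
col 2: drop X → no win
col 3: drop X → no win
col 4: drop X → no win
col 5: drop X → no win
col 6: drop X → no win

Answer: none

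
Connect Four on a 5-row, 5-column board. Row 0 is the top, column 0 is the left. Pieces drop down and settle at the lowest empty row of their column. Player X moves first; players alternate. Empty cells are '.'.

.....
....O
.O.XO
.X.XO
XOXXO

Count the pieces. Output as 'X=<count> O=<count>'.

X=6 O=6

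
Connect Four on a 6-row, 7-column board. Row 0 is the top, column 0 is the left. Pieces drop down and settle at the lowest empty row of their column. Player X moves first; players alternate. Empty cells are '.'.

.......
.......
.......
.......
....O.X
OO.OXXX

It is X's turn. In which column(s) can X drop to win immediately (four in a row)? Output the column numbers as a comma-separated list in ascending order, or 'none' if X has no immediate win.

Answer: none

Derivation:
col 0: drop X → no win
col 1: drop X → no win
col 2: drop X → no win
col 3: drop X → no win
col 4: drop X → no win
col 5: drop X → no win
col 6: drop X → no win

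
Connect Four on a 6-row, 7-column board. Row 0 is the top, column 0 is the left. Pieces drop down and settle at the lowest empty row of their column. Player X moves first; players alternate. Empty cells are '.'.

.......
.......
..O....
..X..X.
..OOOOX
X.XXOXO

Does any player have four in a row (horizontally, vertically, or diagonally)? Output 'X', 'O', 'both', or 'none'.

O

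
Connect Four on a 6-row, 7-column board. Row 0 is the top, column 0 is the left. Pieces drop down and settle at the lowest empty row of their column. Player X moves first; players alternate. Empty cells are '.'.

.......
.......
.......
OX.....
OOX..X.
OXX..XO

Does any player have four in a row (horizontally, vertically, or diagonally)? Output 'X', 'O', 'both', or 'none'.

none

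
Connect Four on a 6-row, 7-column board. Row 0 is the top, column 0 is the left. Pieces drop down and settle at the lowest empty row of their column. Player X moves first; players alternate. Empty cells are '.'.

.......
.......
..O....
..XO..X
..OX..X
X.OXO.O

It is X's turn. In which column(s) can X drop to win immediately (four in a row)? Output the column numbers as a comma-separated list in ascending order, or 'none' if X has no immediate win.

Answer: none

Derivation:
col 0: drop X → no win
col 1: drop X → no win
col 2: drop X → no win
col 3: drop X → no win
col 4: drop X → no win
col 5: drop X → no win
col 6: drop X → no win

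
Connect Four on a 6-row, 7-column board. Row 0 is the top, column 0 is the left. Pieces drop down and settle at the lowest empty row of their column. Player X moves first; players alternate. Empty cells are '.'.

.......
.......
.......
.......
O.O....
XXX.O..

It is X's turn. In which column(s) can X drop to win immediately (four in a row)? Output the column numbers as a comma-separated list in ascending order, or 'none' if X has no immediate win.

Answer: 3

Derivation:
col 0: drop X → no win
col 1: drop X → no win
col 2: drop X → no win
col 3: drop X → WIN!
col 4: drop X → no win
col 5: drop X → no win
col 6: drop X → no win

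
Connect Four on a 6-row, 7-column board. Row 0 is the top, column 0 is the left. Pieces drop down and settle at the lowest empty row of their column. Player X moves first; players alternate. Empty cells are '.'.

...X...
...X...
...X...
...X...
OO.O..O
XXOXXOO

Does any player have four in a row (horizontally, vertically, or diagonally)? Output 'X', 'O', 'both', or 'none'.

X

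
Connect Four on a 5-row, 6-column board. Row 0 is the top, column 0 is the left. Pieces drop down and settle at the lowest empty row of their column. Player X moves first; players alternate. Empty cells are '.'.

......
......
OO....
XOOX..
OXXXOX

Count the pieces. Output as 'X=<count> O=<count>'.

X=6 O=6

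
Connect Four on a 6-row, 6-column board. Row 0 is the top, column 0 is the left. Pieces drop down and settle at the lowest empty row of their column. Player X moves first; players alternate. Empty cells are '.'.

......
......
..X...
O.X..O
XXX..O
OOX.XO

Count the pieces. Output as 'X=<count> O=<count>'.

X=7 O=6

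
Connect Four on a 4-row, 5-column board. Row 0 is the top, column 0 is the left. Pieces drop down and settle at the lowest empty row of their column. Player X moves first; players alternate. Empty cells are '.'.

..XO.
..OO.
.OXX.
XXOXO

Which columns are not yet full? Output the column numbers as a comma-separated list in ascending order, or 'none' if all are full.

col 0: top cell = '.' → open
col 1: top cell = '.' → open
col 2: top cell = 'X' → FULL
col 3: top cell = 'O' → FULL
col 4: top cell = '.' → open

Answer: 0,1,4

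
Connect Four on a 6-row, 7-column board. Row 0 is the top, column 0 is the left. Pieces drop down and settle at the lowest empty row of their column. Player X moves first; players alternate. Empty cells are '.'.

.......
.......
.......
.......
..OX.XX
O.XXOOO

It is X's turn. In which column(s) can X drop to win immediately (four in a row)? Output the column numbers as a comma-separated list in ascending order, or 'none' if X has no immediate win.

Answer: 4

Derivation:
col 0: drop X → no win
col 1: drop X → no win
col 2: drop X → no win
col 3: drop X → no win
col 4: drop X → WIN!
col 5: drop X → no win
col 6: drop X → no win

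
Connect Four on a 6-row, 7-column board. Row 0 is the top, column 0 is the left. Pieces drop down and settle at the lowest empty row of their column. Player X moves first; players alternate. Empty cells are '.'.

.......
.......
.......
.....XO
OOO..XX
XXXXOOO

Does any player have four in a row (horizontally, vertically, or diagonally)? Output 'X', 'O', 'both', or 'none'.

X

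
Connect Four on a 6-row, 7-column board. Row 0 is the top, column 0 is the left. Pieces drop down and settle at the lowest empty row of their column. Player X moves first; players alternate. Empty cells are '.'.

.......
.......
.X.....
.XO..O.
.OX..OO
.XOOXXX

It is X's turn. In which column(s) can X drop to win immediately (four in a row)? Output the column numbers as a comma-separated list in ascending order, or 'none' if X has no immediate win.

col 0: drop X → no win
col 1: drop X → no win
col 2: drop X → no win
col 3: drop X → no win
col 4: drop X → no win
col 5: drop X → no win
col 6: drop X → no win

Answer: none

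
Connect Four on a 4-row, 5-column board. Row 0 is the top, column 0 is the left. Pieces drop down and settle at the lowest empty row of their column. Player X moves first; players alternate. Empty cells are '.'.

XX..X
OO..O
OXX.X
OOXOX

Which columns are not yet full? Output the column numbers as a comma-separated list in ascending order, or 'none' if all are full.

col 0: top cell = 'X' → FULL
col 1: top cell = 'X' → FULL
col 2: top cell = '.' → open
col 3: top cell = '.' → open
col 4: top cell = 'X' → FULL

Answer: 2,3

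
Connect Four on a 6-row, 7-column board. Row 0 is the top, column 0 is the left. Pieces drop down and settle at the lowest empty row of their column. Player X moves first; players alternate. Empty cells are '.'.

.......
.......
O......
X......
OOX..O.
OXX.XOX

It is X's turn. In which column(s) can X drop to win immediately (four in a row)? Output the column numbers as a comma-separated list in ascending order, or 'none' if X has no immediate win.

Answer: 3

Derivation:
col 0: drop X → no win
col 1: drop X → no win
col 2: drop X → no win
col 3: drop X → WIN!
col 4: drop X → no win
col 5: drop X → no win
col 6: drop X → no win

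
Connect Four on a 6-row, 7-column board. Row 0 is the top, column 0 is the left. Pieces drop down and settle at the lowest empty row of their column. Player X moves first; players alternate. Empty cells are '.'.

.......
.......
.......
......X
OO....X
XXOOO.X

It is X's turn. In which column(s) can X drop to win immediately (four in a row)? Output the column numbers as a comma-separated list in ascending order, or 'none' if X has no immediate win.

Answer: 6

Derivation:
col 0: drop X → no win
col 1: drop X → no win
col 2: drop X → no win
col 3: drop X → no win
col 4: drop X → no win
col 5: drop X → no win
col 6: drop X → WIN!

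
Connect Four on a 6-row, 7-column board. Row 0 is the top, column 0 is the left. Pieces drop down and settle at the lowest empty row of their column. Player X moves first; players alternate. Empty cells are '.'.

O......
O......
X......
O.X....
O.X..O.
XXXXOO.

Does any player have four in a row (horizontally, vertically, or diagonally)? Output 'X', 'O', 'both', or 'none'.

X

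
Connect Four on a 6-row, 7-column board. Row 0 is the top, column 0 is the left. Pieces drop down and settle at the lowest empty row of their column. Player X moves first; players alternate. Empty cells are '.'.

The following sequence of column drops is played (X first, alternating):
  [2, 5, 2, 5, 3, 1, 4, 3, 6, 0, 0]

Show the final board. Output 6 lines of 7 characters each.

Move 1: X drops in col 2, lands at row 5
Move 2: O drops in col 5, lands at row 5
Move 3: X drops in col 2, lands at row 4
Move 4: O drops in col 5, lands at row 4
Move 5: X drops in col 3, lands at row 5
Move 6: O drops in col 1, lands at row 5
Move 7: X drops in col 4, lands at row 5
Move 8: O drops in col 3, lands at row 4
Move 9: X drops in col 6, lands at row 5
Move 10: O drops in col 0, lands at row 5
Move 11: X drops in col 0, lands at row 4

Answer: .......
.......
.......
.......
X.XO.O.
OOXXXOX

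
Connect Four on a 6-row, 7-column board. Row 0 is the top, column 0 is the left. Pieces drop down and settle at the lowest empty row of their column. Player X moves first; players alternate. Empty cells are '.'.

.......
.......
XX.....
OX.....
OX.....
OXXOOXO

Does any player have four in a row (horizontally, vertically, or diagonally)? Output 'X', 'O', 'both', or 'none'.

X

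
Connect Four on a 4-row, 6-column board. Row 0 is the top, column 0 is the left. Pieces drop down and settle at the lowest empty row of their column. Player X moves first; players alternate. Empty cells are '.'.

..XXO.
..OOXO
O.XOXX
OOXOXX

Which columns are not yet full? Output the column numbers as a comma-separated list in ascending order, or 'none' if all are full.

col 0: top cell = '.' → open
col 1: top cell = '.' → open
col 2: top cell = 'X' → FULL
col 3: top cell = 'X' → FULL
col 4: top cell = 'O' → FULL
col 5: top cell = '.' → open

Answer: 0,1,5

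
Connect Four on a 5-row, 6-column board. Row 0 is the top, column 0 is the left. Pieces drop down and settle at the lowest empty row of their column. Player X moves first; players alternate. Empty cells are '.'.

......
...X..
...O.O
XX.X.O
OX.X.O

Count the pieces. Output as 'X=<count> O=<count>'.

X=6 O=5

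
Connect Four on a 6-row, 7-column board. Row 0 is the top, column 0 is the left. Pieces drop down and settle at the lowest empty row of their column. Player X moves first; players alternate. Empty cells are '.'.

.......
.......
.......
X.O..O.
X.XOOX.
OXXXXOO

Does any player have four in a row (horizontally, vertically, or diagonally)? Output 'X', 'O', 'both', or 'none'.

X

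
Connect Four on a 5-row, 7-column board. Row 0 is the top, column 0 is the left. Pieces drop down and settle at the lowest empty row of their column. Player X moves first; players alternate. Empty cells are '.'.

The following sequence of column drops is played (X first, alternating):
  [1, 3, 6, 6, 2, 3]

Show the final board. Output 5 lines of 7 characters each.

Answer: .......
.......
.......
...O..O
.XXO..X

Derivation:
Move 1: X drops in col 1, lands at row 4
Move 2: O drops in col 3, lands at row 4
Move 3: X drops in col 6, lands at row 4
Move 4: O drops in col 6, lands at row 3
Move 5: X drops in col 2, lands at row 4
Move 6: O drops in col 3, lands at row 3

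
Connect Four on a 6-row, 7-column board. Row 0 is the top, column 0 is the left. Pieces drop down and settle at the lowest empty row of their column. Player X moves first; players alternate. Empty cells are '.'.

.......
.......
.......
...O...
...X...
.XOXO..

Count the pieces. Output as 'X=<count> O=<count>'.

X=3 O=3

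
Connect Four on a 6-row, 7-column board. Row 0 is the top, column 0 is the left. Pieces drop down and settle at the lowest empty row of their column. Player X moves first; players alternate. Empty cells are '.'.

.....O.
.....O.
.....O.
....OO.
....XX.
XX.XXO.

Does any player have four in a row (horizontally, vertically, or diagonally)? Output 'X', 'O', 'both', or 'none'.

O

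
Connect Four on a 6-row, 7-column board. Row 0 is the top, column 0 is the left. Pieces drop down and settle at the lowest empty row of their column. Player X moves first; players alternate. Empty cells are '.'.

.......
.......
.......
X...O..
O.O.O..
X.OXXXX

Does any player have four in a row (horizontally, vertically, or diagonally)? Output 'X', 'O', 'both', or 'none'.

X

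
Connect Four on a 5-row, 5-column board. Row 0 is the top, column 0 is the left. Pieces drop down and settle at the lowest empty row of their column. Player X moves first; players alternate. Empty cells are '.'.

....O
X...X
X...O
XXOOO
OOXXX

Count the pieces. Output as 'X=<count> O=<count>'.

X=8 O=7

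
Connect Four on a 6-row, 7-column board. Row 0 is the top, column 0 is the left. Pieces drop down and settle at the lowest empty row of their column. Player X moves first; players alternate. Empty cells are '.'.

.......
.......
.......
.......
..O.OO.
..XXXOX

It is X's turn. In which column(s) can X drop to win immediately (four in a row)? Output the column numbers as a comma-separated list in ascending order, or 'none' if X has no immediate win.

Answer: 1

Derivation:
col 0: drop X → no win
col 1: drop X → WIN!
col 2: drop X → no win
col 3: drop X → no win
col 4: drop X → no win
col 5: drop X → no win
col 6: drop X → no win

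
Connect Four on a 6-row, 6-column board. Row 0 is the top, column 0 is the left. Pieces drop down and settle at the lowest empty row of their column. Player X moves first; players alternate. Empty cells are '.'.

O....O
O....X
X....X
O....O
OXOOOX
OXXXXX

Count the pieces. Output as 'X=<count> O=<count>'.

X=10 O=10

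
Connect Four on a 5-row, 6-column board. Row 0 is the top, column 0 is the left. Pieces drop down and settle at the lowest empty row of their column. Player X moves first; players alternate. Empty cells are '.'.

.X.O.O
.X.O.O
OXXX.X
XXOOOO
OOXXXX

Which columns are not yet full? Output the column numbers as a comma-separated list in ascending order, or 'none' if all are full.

Answer: 0,2,4

Derivation:
col 0: top cell = '.' → open
col 1: top cell = 'X' → FULL
col 2: top cell = '.' → open
col 3: top cell = 'O' → FULL
col 4: top cell = '.' → open
col 5: top cell = 'O' → FULL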